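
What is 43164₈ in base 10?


Positional values:
Position 0: 4 × 8^0 = 4
Position 1: 6 × 8^1 = 48
Position 2: 1 × 8^2 = 64
Position 3: 3 × 8^3 = 1536
Position 4: 4 × 8^4 = 16384
Sum = 4 + 48 + 64 + 1536 + 16384
= 18036


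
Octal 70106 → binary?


Each octal digit → 3 binary bits:
  7 = 111
  0 = 000
  1 = 001
  0 = 000
  6 = 110
Concatenate: 111 000 001 000 110
= 111000001000110


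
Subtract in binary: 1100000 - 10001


Align and subtract column by column (LSB to MSB, borrowing when needed):
  1100000
- 0010001
  -------
  col 0: (0 - 0 borrow-in) - 1 → borrow from next column: (0+2) - 1 = 1, borrow out 1
  col 1: (0 - 1 borrow-in) - 0 → borrow from next column: (-1+2) - 0 = 1, borrow out 1
  col 2: (0 - 1 borrow-in) - 0 → borrow from next column: (-1+2) - 0 = 1, borrow out 1
  col 3: (0 - 1 borrow-in) - 0 → borrow from next column: (-1+2) - 0 = 1, borrow out 1
  col 4: (0 - 1 borrow-in) - 1 → borrow from next column: (-1+2) - 1 = 0, borrow out 1
  col 5: (1 - 1 borrow-in) - 0 → 0 - 0 = 0, borrow out 0
  col 6: (1 - 0 borrow-in) - 0 → 1 - 0 = 1, borrow out 0
Reading bits MSB→LSB: 1001111
Strip leading zeros: 1001111
= 1001111


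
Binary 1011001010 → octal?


Group into 3-bit groups: 001011001010
  001 = 1
  011 = 3
  001 = 1
  010 = 2
= 0o1312


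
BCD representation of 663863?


Each digit → 4-bit binary:
  6 → 0110
  6 → 0110
  3 → 0011
  8 → 1000
  6 → 0110
  3 → 0011
= 0110 0110 0011 1000 0110 0011


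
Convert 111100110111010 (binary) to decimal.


Positional values:
Bit 1: 1 × 2^1 = 2
Bit 3: 1 × 2^3 = 8
Bit 4: 1 × 2^4 = 16
Bit 5: 1 × 2^5 = 32
Bit 7: 1 × 2^7 = 128
Bit 8: 1 × 2^8 = 256
Bit 11: 1 × 2^11 = 2048
Bit 12: 1 × 2^12 = 4096
Bit 13: 1 × 2^13 = 8192
Bit 14: 1 × 2^14 = 16384
Sum = 2 + 8 + 16 + 32 + 128 + 256 + 2048 + 4096 + 8192 + 16384
= 31162


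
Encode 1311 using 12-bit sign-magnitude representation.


Sign bit: 0 (positive)
Magnitude: 1311 = 10100011111
= 010100011111


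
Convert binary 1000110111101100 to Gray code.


Binary: 1000110111101100
Gray code: G = B XOR (B >> 1)
B >> 1 = 0100011011110110
1000110111101100 XOR 0100011011110110:
  1 XOR 0 = 1
  0 XOR 1 = 1
  0 XOR 0 = 0
  0 XOR 0 = 0
  1 XOR 0 = 1
  1 XOR 1 = 0
  0 XOR 1 = 1
  1 XOR 0 = 1
  1 XOR 1 = 0
  1 XOR 1 = 0
  1 XOR 1 = 0
  0 XOR 1 = 1
  1 XOR 0 = 1
  1 XOR 1 = 0
  0 XOR 1 = 1
  0 XOR 0 = 0
= 1100101100011010


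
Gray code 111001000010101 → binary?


Gray code: 111001000010101
MSB stays the same: 1
Each subsequent bit = prev_binary XOR current_gray:
  B[1] = 1 XOR 1 = 0
  B[2] = 0 XOR 1 = 1
  B[3] = 1 XOR 0 = 1
  B[4] = 1 XOR 0 = 1
  B[5] = 1 XOR 1 = 0
  B[6] = 0 XOR 0 = 0
  B[7] = 0 XOR 0 = 0
  B[8] = 0 XOR 0 = 0
  B[9] = 0 XOR 0 = 0
  B[10] = 0 XOR 1 = 1
  B[11] = 1 XOR 0 = 1
  B[12] = 1 XOR 1 = 0
  B[13] = 0 XOR 0 = 0
  B[14] = 0 XOR 1 = 1
= 101110000011001 (23577 decimal)


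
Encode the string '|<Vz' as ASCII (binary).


String: '|<Vz'  (4 characters)
Per-character ASCII lookup:
  '|': special character: '|' = 124 → 1111100
  '<': special character: '<' = 60 → 111100
  'V': uppercase starts at 65: 'V' = 65 + 21 = 86 → 1010110
  'z': lowercase starts at 97: 'z' = 97 + 25 = 122 → 1111010
= 1111100 111100 1010110 1111010


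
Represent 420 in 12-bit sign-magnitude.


Sign bit: 0 (positive)
Magnitude: 420 = 00110100100
= 000110100100


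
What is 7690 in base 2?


Divide by 2 repeatedly:
7690 ÷ 2 = 3845 remainder 0
3845 ÷ 2 = 1922 remainder 1
1922 ÷ 2 = 961 remainder 0
961 ÷ 2 = 480 remainder 1
480 ÷ 2 = 240 remainder 0
240 ÷ 2 = 120 remainder 0
120 ÷ 2 = 60 remainder 0
60 ÷ 2 = 30 remainder 0
30 ÷ 2 = 15 remainder 0
15 ÷ 2 = 7 remainder 1
7 ÷ 2 = 3 remainder 1
3 ÷ 2 = 1 remainder 1
1 ÷ 2 = 0 remainder 1
Reading remainders bottom-up:
= 1111000001010


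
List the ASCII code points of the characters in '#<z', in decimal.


String: '#<z'  (3 characters)
Per-character ASCII lookup:
  '#': special character: '#' = 35
  '<': special character: '<' = 60
  'z': lowercase starts at 97: 'z' = 97 + 25 = 122
= 35 60 122


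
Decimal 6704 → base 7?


Divide by 7 repeatedly:
6704 ÷ 7 = 957 remainder 5
957 ÷ 7 = 136 remainder 5
136 ÷ 7 = 19 remainder 3
19 ÷ 7 = 2 remainder 5
2 ÷ 7 = 0 remainder 2
Reading remainders bottom-up:
= 25355


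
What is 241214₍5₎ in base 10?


Positional values (base 5):
  4 × 5^0 = 4 × 1 = 4
  1 × 5^1 = 1 × 5 = 5
  2 × 5^2 = 2 × 25 = 50
  1 × 5^3 = 1 × 125 = 125
  4 × 5^4 = 4 × 625 = 2500
  2 × 5^5 = 2 × 3125 = 6250
Sum = 4 + 5 + 50 + 125 + 2500 + 6250
= 8934


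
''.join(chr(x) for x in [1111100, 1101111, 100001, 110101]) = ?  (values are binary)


Codes (binary): 1111100 1101111 100001 110101
Per-code ASCII lookup:
  1111100 = 124  (special character) → '|'
  1101111 = 111  (range 97-122: lowercase, 111 - 97 = 14) → 'o'
  100001 = 33  (special character) → '!'
  110101 = 53  (range 48-57: digits, 53 - 48 = 5) → '5'
= '|o!5'


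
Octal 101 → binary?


Each octal digit → 3 binary bits:
  1 = 001
  0 = 000
  1 = 001
Concatenate: 001 000 001
= 001000001


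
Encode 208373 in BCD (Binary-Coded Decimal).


Each digit → 4-bit binary:
  2 → 0010
  0 → 0000
  8 → 1000
  3 → 0011
  7 → 0111
  3 → 0011
= 0010 0000 1000 0011 0111 0011


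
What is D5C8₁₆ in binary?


Each hex digit → 4 binary bits:
  D = 1101
  5 = 0101
  C = 1100
  8 = 1000
Concatenate: 1101 0101 1100 1000
= 1101010111001000


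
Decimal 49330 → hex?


Divide by 16 repeatedly:
49330 ÷ 16 = 3083 remainder 2 (2)
3083 ÷ 16 = 192 remainder 11 (B)
192 ÷ 16 = 12 remainder 0 (0)
12 ÷ 16 = 0 remainder 12 (C)
Reading remainders bottom-up:
= 0xC0B2


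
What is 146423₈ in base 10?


Positional values:
Position 0: 3 × 8^0 = 3
Position 1: 2 × 8^1 = 16
Position 2: 4 × 8^2 = 256
Position 3: 6 × 8^3 = 3072
Position 4: 4 × 8^4 = 16384
Position 5: 1 × 8^5 = 32768
Sum = 3 + 16 + 256 + 3072 + 16384 + 32768
= 52499


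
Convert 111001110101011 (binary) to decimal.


Positional values:
Bit 0: 1 × 2^0 = 1
Bit 1: 1 × 2^1 = 2
Bit 3: 1 × 2^3 = 8
Bit 5: 1 × 2^5 = 32
Bit 7: 1 × 2^7 = 128
Bit 8: 1 × 2^8 = 256
Bit 9: 1 × 2^9 = 512
Bit 12: 1 × 2^12 = 4096
Bit 13: 1 × 2^13 = 8192
Bit 14: 1 × 2^14 = 16384
Sum = 1 + 2 + 8 + 32 + 128 + 256 + 512 + 4096 + 8192 + 16384
= 29611


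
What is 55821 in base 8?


Divide by 8 repeatedly:
55821 ÷ 8 = 6977 remainder 5
6977 ÷ 8 = 872 remainder 1
872 ÷ 8 = 109 remainder 0
109 ÷ 8 = 13 remainder 5
13 ÷ 8 = 1 remainder 5
1 ÷ 8 = 0 remainder 1
Reading remainders bottom-up:
= 0o155015


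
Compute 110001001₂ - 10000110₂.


Align and subtract column by column (LSB to MSB, borrowing when needed):
  110001001
- 010000110
  ---------
  col 0: (1 - 0 borrow-in) - 0 → 1 - 0 = 1, borrow out 0
  col 1: (0 - 0 borrow-in) - 1 → borrow from next column: (0+2) - 1 = 1, borrow out 1
  col 2: (0 - 1 borrow-in) - 1 → borrow from next column: (-1+2) - 1 = 0, borrow out 1
  col 3: (1 - 1 borrow-in) - 0 → 0 - 0 = 0, borrow out 0
  col 4: (0 - 0 borrow-in) - 0 → 0 - 0 = 0, borrow out 0
  col 5: (0 - 0 borrow-in) - 0 → 0 - 0 = 0, borrow out 0
  col 6: (0 - 0 borrow-in) - 0 → 0 - 0 = 0, borrow out 0
  col 7: (1 - 0 borrow-in) - 1 → 1 - 1 = 0, borrow out 0
  col 8: (1 - 0 borrow-in) - 0 → 1 - 0 = 1, borrow out 0
Reading bits MSB→LSB: 100000011
Strip leading zeros: 100000011
= 100000011


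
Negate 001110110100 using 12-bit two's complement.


Original: 001110110100
Step 1 - Invert all bits: 110001001011
Step 2 - Add 1: 110001001011 + 1
= 110001001100 (represents -948)


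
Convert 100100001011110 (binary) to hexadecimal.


Group into 4-bit nibbles: 0100100001011110
  0100 = 4
  1000 = 8
  0101 = 5
  1110 = E
= 0x485E


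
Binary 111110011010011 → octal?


Group into 3-bit groups: 111110011010011
  111 = 7
  110 = 6
  011 = 3
  010 = 2
  011 = 3
= 0o76323


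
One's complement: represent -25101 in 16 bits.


Original: 0110001000001101
Invert all bits:
  bit 0: 0 → 1
  bit 1: 1 → 0
  bit 2: 1 → 0
  bit 3: 0 → 1
  bit 4: 0 → 1
  bit 5: 0 → 1
  bit 6: 1 → 0
  bit 7: 0 → 1
  bit 8: 0 → 1
  bit 9: 0 → 1
  bit 10: 0 → 1
  bit 11: 0 → 1
  bit 12: 1 → 0
  bit 13: 1 → 0
  bit 14: 0 → 1
  bit 15: 1 → 0
= 1001110111110010


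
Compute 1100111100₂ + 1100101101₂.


Align and add column by column (LSB to MSB, carry propagating):
  01100111100
+ 01100101101
  -----------
  col 0: 0 + 1 + 0 (carry in) = 1 → bit 1, carry out 0
  col 1: 0 + 0 + 0 (carry in) = 0 → bit 0, carry out 0
  col 2: 1 + 1 + 0 (carry in) = 2 → bit 0, carry out 1
  col 3: 1 + 1 + 1 (carry in) = 3 → bit 1, carry out 1
  col 4: 1 + 0 + 1 (carry in) = 2 → bit 0, carry out 1
  col 5: 1 + 1 + 1 (carry in) = 3 → bit 1, carry out 1
  col 6: 0 + 0 + 1 (carry in) = 1 → bit 1, carry out 0
  col 7: 0 + 0 + 0 (carry in) = 0 → bit 0, carry out 0
  col 8: 1 + 1 + 0 (carry in) = 2 → bit 0, carry out 1
  col 9: 1 + 1 + 1 (carry in) = 3 → bit 1, carry out 1
  col 10: 0 + 0 + 1 (carry in) = 1 → bit 1, carry out 0
Reading bits MSB→LSB: 11001101001
Strip leading zeros: 11001101001
= 11001101001


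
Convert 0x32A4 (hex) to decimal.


Positional values:
Position 0: 4 × 16^0 = 4 × 1 = 4
Position 1: A × 16^1 = 10 × 16 = 160
Position 2: 2 × 16^2 = 2 × 256 = 512
Position 3: 3 × 16^3 = 3 × 4096 = 12288
Sum = 4 + 160 + 512 + 12288
= 12964


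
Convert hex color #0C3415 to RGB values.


Hex: #0C3415
R = 0C₁₆ = 12
G = 34₁₆ = 52
B = 15₁₆ = 21
= RGB(12, 52, 21)


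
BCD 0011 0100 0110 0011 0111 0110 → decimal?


Each 4-bit group → digit:
  0011 → 3
  0100 → 4
  0110 → 6
  0011 → 3
  0111 → 7
  0110 → 6
= 346376


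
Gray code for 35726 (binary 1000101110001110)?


Binary: 1000101110001110
Gray code: G = B XOR (B >> 1)
B >> 1 = 0100010111000111
1000101110001110 XOR 0100010111000111:
  1 XOR 0 = 1
  0 XOR 1 = 1
  0 XOR 0 = 0
  0 XOR 0 = 0
  1 XOR 0 = 1
  0 XOR 1 = 1
  1 XOR 0 = 1
  1 XOR 1 = 0
  1 XOR 1 = 0
  0 XOR 1 = 1
  0 XOR 0 = 0
  0 XOR 0 = 0
  1 XOR 0 = 1
  1 XOR 1 = 0
  1 XOR 1 = 0
  0 XOR 1 = 1
= 1100111001001001


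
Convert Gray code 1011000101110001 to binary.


Gray code: 1011000101110001
MSB stays the same: 1
Each subsequent bit = prev_binary XOR current_gray:
  B[1] = 1 XOR 0 = 1
  B[2] = 1 XOR 1 = 0
  B[3] = 0 XOR 1 = 1
  B[4] = 1 XOR 0 = 1
  B[5] = 1 XOR 0 = 1
  B[6] = 1 XOR 0 = 1
  B[7] = 1 XOR 1 = 0
  B[8] = 0 XOR 0 = 0
  B[9] = 0 XOR 1 = 1
  B[10] = 1 XOR 1 = 0
  B[11] = 0 XOR 1 = 1
  B[12] = 1 XOR 0 = 1
  B[13] = 1 XOR 0 = 1
  B[14] = 1 XOR 0 = 1
  B[15] = 1 XOR 1 = 0
= 1101111001011110 (56926 decimal)


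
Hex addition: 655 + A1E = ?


Align and add column by column (LSB to MSB, each column mod 16 with carry):
  0655
+ 0A1E
  ----
  col 0: 5(5) + E(14) + 0 (carry in) = 19 → 3(3), carry out 1
  col 1: 5(5) + 1(1) + 1 (carry in) = 7 → 7(7), carry out 0
  col 2: 6(6) + A(10) + 0 (carry in) = 16 → 0(0), carry out 1
  col 3: 0(0) + 0(0) + 1 (carry in) = 1 → 1(1), carry out 0
Reading digits MSB→LSB: 1073
Strip leading zeros: 1073
= 0x1073


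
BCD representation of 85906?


Each digit → 4-bit binary:
  8 → 1000
  5 → 0101
  9 → 1001
  0 → 0000
  6 → 0110
= 1000 0101 1001 0000 0110


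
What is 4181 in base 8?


Divide by 8 repeatedly:
4181 ÷ 8 = 522 remainder 5
522 ÷ 8 = 65 remainder 2
65 ÷ 8 = 8 remainder 1
8 ÷ 8 = 1 remainder 0
1 ÷ 8 = 0 remainder 1
Reading remainders bottom-up:
= 0o10125


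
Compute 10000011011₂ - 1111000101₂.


Align and subtract column by column (LSB to MSB, borrowing when needed):
  10000011011
- 01111000101
  -----------
  col 0: (1 - 0 borrow-in) - 1 → 1 - 1 = 0, borrow out 0
  col 1: (1 - 0 borrow-in) - 0 → 1 - 0 = 1, borrow out 0
  col 2: (0 - 0 borrow-in) - 1 → borrow from next column: (0+2) - 1 = 1, borrow out 1
  col 3: (1 - 1 borrow-in) - 0 → 0 - 0 = 0, borrow out 0
  col 4: (1 - 0 borrow-in) - 0 → 1 - 0 = 1, borrow out 0
  col 5: (0 - 0 borrow-in) - 0 → 0 - 0 = 0, borrow out 0
  col 6: (0 - 0 borrow-in) - 1 → borrow from next column: (0+2) - 1 = 1, borrow out 1
  col 7: (0 - 1 borrow-in) - 1 → borrow from next column: (-1+2) - 1 = 0, borrow out 1
  col 8: (0 - 1 borrow-in) - 1 → borrow from next column: (-1+2) - 1 = 0, borrow out 1
  col 9: (0 - 1 borrow-in) - 1 → borrow from next column: (-1+2) - 1 = 0, borrow out 1
  col 10: (1 - 1 borrow-in) - 0 → 0 - 0 = 0, borrow out 0
Reading bits MSB→LSB: 00001010110
Strip leading zeros: 1010110
= 1010110


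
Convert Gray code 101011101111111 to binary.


Gray code: 101011101111111
MSB stays the same: 1
Each subsequent bit = prev_binary XOR current_gray:
  B[1] = 1 XOR 0 = 1
  B[2] = 1 XOR 1 = 0
  B[3] = 0 XOR 0 = 0
  B[4] = 0 XOR 1 = 1
  B[5] = 1 XOR 1 = 0
  B[6] = 0 XOR 1 = 1
  B[7] = 1 XOR 0 = 1
  B[8] = 1 XOR 1 = 0
  B[9] = 0 XOR 1 = 1
  B[10] = 1 XOR 1 = 0
  B[11] = 0 XOR 1 = 1
  B[12] = 1 XOR 1 = 0
  B[13] = 0 XOR 1 = 1
  B[14] = 1 XOR 1 = 0
= 110010110101010 (26026 decimal)


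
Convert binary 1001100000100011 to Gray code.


Binary: 1001100000100011
Gray code: G = B XOR (B >> 1)
B >> 1 = 0100110000010001
1001100000100011 XOR 0100110000010001:
  1 XOR 0 = 1
  0 XOR 1 = 1
  0 XOR 0 = 0
  1 XOR 0 = 1
  1 XOR 1 = 0
  0 XOR 1 = 1
  0 XOR 0 = 0
  0 XOR 0 = 0
  0 XOR 0 = 0
  0 XOR 0 = 0
  1 XOR 0 = 1
  0 XOR 1 = 1
  0 XOR 0 = 0
  0 XOR 0 = 0
  1 XOR 0 = 1
  1 XOR 1 = 0
= 1101010000110010


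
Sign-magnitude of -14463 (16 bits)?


Sign bit: 1 (negative)
Magnitude: 14463 = 011100001111111
= 1011100001111111


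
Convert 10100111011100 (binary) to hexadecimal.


Group into 4-bit nibbles: 0010100111011100
  0010 = 2
  1001 = 9
  1101 = D
  1100 = C
= 0x29DC


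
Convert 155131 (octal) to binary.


Each octal digit → 3 binary bits:
  1 = 001
  5 = 101
  5 = 101
  1 = 001
  3 = 011
  1 = 001
Concatenate: 001 101 101 001 011 001
= 001101101001011001


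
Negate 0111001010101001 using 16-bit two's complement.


Original: 0111001010101001
Step 1 - Invert all bits: 1000110101010110
Step 2 - Add 1: 1000110101010110 + 1
= 1000110101010111 (represents -29353)


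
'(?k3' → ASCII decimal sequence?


String: '(?k3'  (4 characters)
Per-character ASCII lookup:
  '(': special character: '(' = 40
  '?': special character: '?' = 63
  'k': lowercase starts at 97: 'k' = 97 + 10 = 107
  '3': digits start at 48: '3' = 48 + 3 = 51
= 40 63 107 51


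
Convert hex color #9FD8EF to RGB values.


Hex: #9FD8EF
R = 9F₁₆ = 159
G = D8₁₆ = 216
B = EF₁₆ = 239
= RGB(159, 216, 239)


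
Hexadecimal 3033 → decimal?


Positional values:
Position 0: 3 × 16^0 = 3 × 1 = 3
Position 1: 3 × 16^1 = 3 × 16 = 48
Position 2: 0 × 16^2 = 0 × 256 = 0
Position 3: 3 × 16^3 = 3 × 4096 = 12288
Sum = 3 + 48 + 0 + 12288
= 12339


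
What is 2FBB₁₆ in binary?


Each hex digit → 4 binary bits:
  2 = 0010
  F = 1111
  B = 1011
  B = 1011
Concatenate: 0010 1111 1011 1011
= 0010111110111011


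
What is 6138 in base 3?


Divide by 3 repeatedly:
6138 ÷ 3 = 2046 remainder 0
2046 ÷ 3 = 682 remainder 0
682 ÷ 3 = 227 remainder 1
227 ÷ 3 = 75 remainder 2
75 ÷ 3 = 25 remainder 0
25 ÷ 3 = 8 remainder 1
8 ÷ 3 = 2 remainder 2
2 ÷ 3 = 0 remainder 2
Reading remainders bottom-up:
= 22102100


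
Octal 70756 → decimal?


Positional values:
Position 0: 6 × 8^0 = 6
Position 1: 5 × 8^1 = 40
Position 2: 7 × 8^2 = 448
Position 3: 0 × 8^3 = 0
Position 4: 7 × 8^4 = 28672
Sum = 6 + 40 + 448 + 0 + 28672
= 29166


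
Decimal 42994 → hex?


Divide by 16 repeatedly:
42994 ÷ 16 = 2687 remainder 2 (2)
2687 ÷ 16 = 167 remainder 15 (F)
167 ÷ 16 = 10 remainder 7 (7)
10 ÷ 16 = 0 remainder 10 (A)
Reading remainders bottom-up:
= 0xA7F2


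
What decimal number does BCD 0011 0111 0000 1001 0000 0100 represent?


Each 4-bit group → digit:
  0011 → 3
  0111 → 7
  0000 → 0
  1001 → 9
  0000 → 0
  0100 → 4
= 370904


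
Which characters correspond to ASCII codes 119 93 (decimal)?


Codes (decimal): 119 93
Per-code ASCII lookup:
  119  (range 97-122: lowercase, 119 - 97 = 22) → 'w'
  93  (special character) → ']'
= 'w]'


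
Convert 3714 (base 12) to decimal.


Positional values (base 12):
  4 × 12^0 = 4 × 1 = 4
  1 × 12^1 = 1 × 12 = 12
  7 × 12^2 = 7 × 144 = 1008
  3 × 12^3 = 3 × 1728 = 5184
Sum = 4 + 12 + 1008 + 5184
= 6208


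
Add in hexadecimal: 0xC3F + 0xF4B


Align and add column by column (LSB to MSB, each column mod 16 with carry):
  0C3F
+ 0F4B
  ----
  col 0: F(15) + B(11) + 0 (carry in) = 26 → A(10), carry out 1
  col 1: 3(3) + 4(4) + 1 (carry in) = 8 → 8(8), carry out 0
  col 2: C(12) + F(15) + 0 (carry in) = 27 → B(11), carry out 1
  col 3: 0(0) + 0(0) + 1 (carry in) = 1 → 1(1), carry out 0
Reading digits MSB→LSB: 1B8A
Strip leading zeros: 1B8A
= 0x1B8A


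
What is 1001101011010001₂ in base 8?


Group into 3-bit groups: 001001101011010001
  001 = 1
  001 = 1
  101 = 5
  011 = 3
  010 = 2
  001 = 1
= 0o115321


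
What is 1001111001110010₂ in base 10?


Positional values:
Bit 1: 1 × 2^1 = 2
Bit 4: 1 × 2^4 = 16
Bit 5: 1 × 2^5 = 32
Bit 6: 1 × 2^6 = 64
Bit 9: 1 × 2^9 = 512
Bit 10: 1 × 2^10 = 1024
Bit 11: 1 × 2^11 = 2048
Bit 12: 1 × 2^12 = 4096
Bit 15: 1 × 2^15 = 32768
Sum = 2 + 16 + 32 + 64 + 512 + 1024 + 2048 + 4096 + 32768
= 40562


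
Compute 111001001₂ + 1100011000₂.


Align and add column by column (LSB to MSB, carry propagating):
  00111001001
+ 01100011000
  -----------
  col 0: 1 + 0 + 0 (carry in) = 1 → bit 1, carry out 0
  col 1: 0 + 0 + 0 (carry in) = 0 → bit 0, carry out 0
  col 2: 0 + 0 + 0 (carry in) = 0 → bit 0, carry out 0
  col 3: 1 + 1 + 0 (carry in) = 2 → bit 0, carry out 1
  col 4: 0 + 1 + 1 (carry in) = 2 → bit 0, carry out 1
  col 5: 0 + 0 + 1 (carry in) = 1 → bit 1, carry out 0
  col 6: 1 + 0 + 0 (carry in) = 1 → bit 1, carry out 0
  col 7: 1 + 0 + 0 (carry in) = 1 → bit 1, carry out 0
  col 8: 1 + 1 + 0 (carry in) = 2 → bit 0, carry out 1
  col 9: 0 + 1 + 1 (carry in) = 2 → bit 0, carry out 1
  col 10: 0 + 0 + 1 (carry in) = 1 → bit 1, carry out 0
Reading bits MSB→LSB: 10011100001
Strip leading zeros: 10011100001
= 10011100001


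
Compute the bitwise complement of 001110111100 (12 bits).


Original: 001110111100
Invert all bits:
  bit 0: 0 → 1
  bit 1: 0 → 1
  bit 2: 1 → 0
  bit 3: 1 → 0
  bit 4: 1 → 0
  bit 5: 0 → 1
  bit 6: 1 → 0
  bit 7: 1 → 0
  bit 8: 1 → 0
  bit 9: 1 → 0
  bit 10: 0 → 1
  bit 11: 0 → 1
= 110001000011


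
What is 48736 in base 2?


Divide by 2 repeatedly:
48736 ÷ 2 = 24368 remainder 0
24368 ÷ 2 = 12184 remainder 0
12184 ÷ 2 = 6092 remainder 0
6092 ÷ 2 = 3046 remainder 0
3046 ÷ 2 = 1523 remainder 0
1523 ÷ 2 = 761 remainder 1
761 ÷ 2 = 380 remainder 1
380 ÷ 2 = 190 remainder 0
190 ÷ 2 = 95 remainder 0
95 ÷ 2 = 47 remainder 1
47 ÷ 2 = 23 remainder 1
23 ÷ 2 = 11 remainder 1
11 ÷ 2 = 5 remainder 1
5 ÷ 2 = 2 remainder 1
2 ÷ 2 = 1 remainder 0
1 ÷ 2 = 0 remainder 1
Reading remainders bottom-up:
= 1011111001100000


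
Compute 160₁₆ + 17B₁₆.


Align and add column by column (LSB to MSB, each column mod 16 with carry):
  0160
+ 017B
  ----
  col 0: 0(0) + B(11) + 0 (carry in) = 11 → B(11), carry out 0
  col 1: 6(6) + 7(7) + 0 (carry in) = 13 → D(13), carry out 0
  col 2: 1(1) + 1(1) + 0 (carry in) = 2 → 2(2), carry out 0
  col 3: 0(0) + 0(0) + 0 (carry in) = 0 → 0(0), carry out 0
Reading digits MSB→LSB: 02DB
Strip leading zeros: 2DB
= 0x2DB


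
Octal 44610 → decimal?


Positional values:
Position 0: 0 × 8^0 = 0
Position 1: 1 × 8^1 = 8
Position 2: 6 × 8^2 = 384
Position 3: 4 × 8^3 = 2048
Position 4: 4 × 8^4 = 16384
Sum = 0 + 8 + 384 + 2048 + 16384
= 18824


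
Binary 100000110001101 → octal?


Group into 3-bit groups: 100000110001101
  100 = 4
  000 = 0
  110 = 6
  001 = 1
  101 = 5
= 0o40615


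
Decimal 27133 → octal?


Divide by 8 repeatedly:
27133 ÷ 8 = 3391 remainder 5
3391 ÷ 8 = 423 remainder 7
423 ÷ 8 = 52 remainder 7
52 ÷ 8 = 6 remainder 4
6 ÷ 8 = 0 remainder 6
Reading remainders bottom-up:
= 0o64775


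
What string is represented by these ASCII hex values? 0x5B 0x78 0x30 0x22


Codes (hex): 0x5B 0x78 0x30 0x22
Per-code ASCII lookup:
  0x5B = 91  (special character) → '['
  0x78 = 120  (range 97-122: lowercase, 120 - 97 = 23) → 'x'
  0x30 = 48  (range 48-57: digits, 48 - 48 = 0) → '0'
  0x22 = 34  (special character) → '"'
= '[x0"'


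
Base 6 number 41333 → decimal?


Positional values (base 6):
  3 × 6^0 = 3 × 1 = 3
  3 × 6^1 = 3 × 6 = 18
  3 × 6^2 = 3 × 36 = 108
  1 × 6^3 = 1 × 216 = 216
  4 × 6^4 = 4 × 1296 = 5184
Sum = 3 + 18 + 108 + 216 + 5184
= 5529


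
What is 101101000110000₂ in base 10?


Positional values:
Bit 4: 1 × 2^4 = 16
Bit 5: 1 × 2^5 = 32
Bit 9: 1 × 2^9 = 512
Bit 11: 1 × 2^11 = 2048
Bit 12: 1 × 2^12 = 4096
Bit 14: 1 × 2^14 = 16384
Sum = 16 + 32 + 512 + 2048 + 4096 + 16384
= 23088


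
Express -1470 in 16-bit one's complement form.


Original: 0000010110111110
Invert all bits:
  bit 0: 0 → 1
  bit 1: 0 → 1
  bit 2: 0 → 1
  bit 3: 0 → 1
  bit 4: 0 → 1
  bit 5: 1 → 0
  bit 6: 0 → 1
  bit 7: 1 → 0
  bit 8: 1 → 0
  bit 9: 0 → 1
  bit 10: 1 → 0
  bit 11: 1 → 0
  bit 12: 1 → 0
  bit 13: 1 → 0
  bit 14: 1 → 0
  bit 15: 0 → 1
= 1111101001000001


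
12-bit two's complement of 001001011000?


Original: 001001011000
Step 1 - Invert all bits: 110110100111
Step 2 - Add 1: 110110100111 + 1
= 110110101000 (represents -600)


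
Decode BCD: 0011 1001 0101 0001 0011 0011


Each 4-bit group → digit:
  0011 → 3
  1001 → 9
  0101 → 5
  0001 → 1
  0011 → 3
  0011 → 3
= 395133


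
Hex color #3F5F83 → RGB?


Hex: #3F5F83
R = 3F₁₆ = 63
G = 5F₁₆ = 95
B = 83₁₆ = 131
= RGB(63, 95, 131)


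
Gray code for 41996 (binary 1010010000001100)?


Binary: 1010010000001100
Gray code: G = B XOR (B >> 1)
B >> 1 = 0101001000000110
1010010000001100 XOR 0101001000000110:
  1 XOR 0 = 1
  0 XOR 1 = 1
  1 XOR 0 = 1
  0 XOR 1 = 1
  0 XOR 0 = 0
  1 XOR 0 = 1
  0 XOR 1 = 1
  0 XOR 0 = 0
  0 XOR 0 = 0
  0 XOR 0 = 0
  0 XOR 0 = 0
  0 XOR 0 = 0
  1 XOR 0 = 1
  1 XOR 1 = 0
  0 XOR 1 = 1
  0 XOR 0 = 0
= 1111011000001010


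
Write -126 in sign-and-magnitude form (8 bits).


Sign bit: 1 (negative)
Magnitude: 126 = 1111110
= 11111110


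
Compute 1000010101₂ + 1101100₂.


Align and add column by column (LSB to MSB, carry propagating):
  01000010101
+ 00001101100
  -----------
  col 0: 1 + 0 + 0 (carry in) = 1 → bit 1, carry out 0
  col 1: 0 + 0 + 0 (carry in) = 0 → bit 0, carry out 0
  col 2: 1 + 1 + 0 (carry in) = 2 → bit 0, carry out 1
  col 3: 0 + 1 + 1 (carry in) = 2 → bit 0, carry out 1
  col 4: 1 + 0 + 1 (carry in) = 2 → bit 0, carry out 1
  col 5: 0 + 1 + 1 (carry in) = 2 → bit 0, carry out 1
  col 6: 0 + 1 + 1 (carry in) = 2 → bit 0, carry out 1
  col 7: 0 + 0 + 1 (carry in) = 1 → bit 1, carry out 0
  col 8: 0 + 0 + 0 (carry in) = 0 → bit 0, carry out 0
  col 9: 1 + 0 + 0 (carry in) = 1 → bit 1, carry out 0
  col 10: 0 + 0 + 0 (carry in) = 0 → bit 0, carry out 0
Reading bits MSB→LSB: 01010000001
Strip leading zeros: 1010000001
= 1010000001


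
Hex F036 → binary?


Each hex digit → 4 binary bits:
  F = 1111
  0 = 0000
  3 = 0011
  6 = 0110
Concatenate: 1111 0000 0011 0110
= 1111000000110110


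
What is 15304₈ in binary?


Each octal digit → 3 binary bits:
  1 = 001
  5 = 101
  3 = 011
  0 = 000
  4 = 100
Concatenate: 001 101 011 000 100
= 001101011000100


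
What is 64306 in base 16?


Divide by 16 repeatedly:
64306 ÷ 16 = 4019 remainder 2 (2)
4019 ÷ 16 = 251 remainder 3 (3)
251 ÷ 16 = 15 remainder 11 (B)
15 ÷ 16 = 0 remainder 15 (F)
Reading remainders bottom-up:
= 0xFB32


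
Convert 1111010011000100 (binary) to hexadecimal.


Group into 4-bit nibbles: 1111010011000100
  1111 = F
  0100 = 4
  1100 = C
  0100 = 4
= 0xF4C4


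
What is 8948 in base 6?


Divide by 6 repeatedly:
8948 ÷ 6 = 1491 remainder 2
1491 ÷ 6 = 248 remainder 3
248 ÷ 6 = 41 remainder 2
41 ÷ 6 = 6 remainder 5
6 ÷ 6 = 1 remainder 0
1 ÷ 6 = 0 remainder 1
Reading remainders bottom-up:
= 105232


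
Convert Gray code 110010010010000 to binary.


Gray code: 110010010010000
MSB stays the same: 1
Each subsequent bit = prev_binary XOR current_gray:
  B[1] = 1 XOR 1 = 0
  B[2] = 0 XOR 0 = 0
  B[3] = 0 XOR 0 = 0
  B[4] = 0 XOR 1 = 1
  B[5] = 1 XOR 0 = 1
  B[6] = 1 XOR 0 = 1
  B[7] = 1 XOR 1 = 0
  B[8] = 0 XOR 0 = 0
  B[9] = 0 XOR 0 = 0
  B[10] = 0 XOR 1 = 1
  B[11] = 1 XOR 0 = 1
  B[12] = 1 XOR 0 = 1
  B[13] = 1 XOR 0 = 1
  B[14] = 1 XOR 0 = 1
= 100011100011111 (18207 decimal)


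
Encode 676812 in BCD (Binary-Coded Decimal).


Each digit → 4-bit binary:
  6 → 0110
  7 → 0111
  6 → 0110
  8 → 1000
  1 → 0001
  2 → 0010
= 0110 0111 0110 1000 0001 0010


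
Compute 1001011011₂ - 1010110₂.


Align and subtract column by column (LSB to MSB, borrowing when needed):
  1001011011
- 0001010110
  ----------
  col 0: (1 - 0 borrow-in) - 0 → 1 - 0 = 1, borrow out 0
  col 1: (1 - 0 borrow-in) - 1 → 1 - 1 = 0, borrow out 0
  col 2: (0 - 0 borrow-in) - 1 → borrow from next column: (0+2) - 1 = 1, borrow out 1
  col 3: (1 - 1 borrow-in) - 0 → 0 - 0 = 0, borrow out 0
  col 4: (1 - 0 borrow-in) - 1 → 1 - 1 = 0, borrow out 0
  col 5: (0 - 0 borrow-in) - 0 → 0 - 0 = 0, borrow out 0
  col 6: (1 - 0 borrow-in) - 1 → 1 - 1 = 0, borrow out 0
  col 7: (0 - 0 borrow-in) - 0 → 0 - 0 = 0, borrow out 0
  col 8: (0 - 0 borrow-in) - 0 → 0 - 0 = 0, borrow out 0
  col 9: (1 - 0 borrow-in) - 0 → 1 - 0 = 1, borrow out 0
Reading bits MSB→LSB: 1000000101
Strip leading zeros: 1000000101
= 1000000101


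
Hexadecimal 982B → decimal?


Positional values:
Position 0: B × 16^0 = 11 × 1 = 11
Position 1: 2 × 16^1 = 2 × 16 = 32
Position 2: 8 × 16^2 = 8 × 256 = 2048
Position 3: 9 × 16^3 = 9 × 4096 = 36864
Sum = 11 + 32 + 2048 + 36864
= 38955


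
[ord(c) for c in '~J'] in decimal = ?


String: '~J'  (2 characters)
Per-character ASCII lookup:
  '~': special character: '~' = 126
  'J': uppercase starts at 65: 'J' = 65 + 9 = 74
= 126 74


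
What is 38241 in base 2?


Divide by 2 repeatedly:
38241 ÷ 2 = 19120 remainder 1
19120 ÷ 2 = 9560 remainder 0
9560 ÷ 2 = 4780 remainder 0
4780 ÷ 2 = 2390 remainder 0
2390 ÷ 2 = 1195 remainder 0
1195 ÷ 2 = 597 remainder 1
597 ÷ 2 = 298 remainder 1
298 ÷ 2 = 149 remainder 0
149 ÷ 2 = 74 remainder 1
74 ÷ 2 = 37 remainder 0
37 ÷ 2 = 18 remainder 1
18 ÷ 2 = 9 remainder 0
9 ÷ 2 = 4 remainder 1
4 ÷ 2 = 2 remainder 0
2 ÷ 2 = 1 remainder 0
1 ÷ 2 = 0 remainder 1
Reading remainders bottom-up:
= 1001010101100001


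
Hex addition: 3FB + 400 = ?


Align and add column by column (LSB to MSB, each column mod 16 with carry):
  03FB
+ 0400
  ----
  col 0: B(11) + 0(0) + 0 (carry in) = 11 → B(11), carry out 0
  col 1: F(15) + 0(0) + 0 (carry in) = 15 → F(15), carry out 0
  col 2: 3(3) + 4(4) + 0 (carry in) = 7 → 7(7), carry out 0
  col 3: 0(0) + 0(0) + 0 (carry in) = 0 → 0(0), carry out 0
Reading digits MSB→LSB: 07FB
Strip leading zeros: 7FB
= 0x7FB


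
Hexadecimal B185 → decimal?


Positional values:
Position 0: 5 × 16^0 = 5 × 1 = 5
Position 1: 8 × 16^1 = 8 × 16 = 128
Position 2: 1 × 16^2 = 1 × 256 = 256
Position 3: B × 16^3 = 11 × 4096 = 45056
Sum = 5 + 128 + 256 + 45056
= 45445


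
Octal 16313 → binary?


Each octal digit → 3 binary bits:
  1 = 001
  6 = 110
  3 = 011
  1 = 001
  3 = 011
Concatenate: 001 110 011 001 011
= 001110011001011


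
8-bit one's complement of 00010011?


Original: 00010011
Invert all bits:
  bit 0: 0 → 1
  bit 1: 0 → 1
  bit 2: 0 → 1
  bit 3: 1 → 0
  bit 4: 0 → 1
  bit 5: 0 → 1
  bit 6: 1 → 0
  bit 7: 1 → 0
= 11101100


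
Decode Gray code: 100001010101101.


Gray code: 100001010101101
MSB stays the same: 1
Each subsequent bit = prev_binary XOR current_gray:
  B[1] = 1 XOR 0 = 1
  B[2] = 1 XOR 0 = 1
  B[3] = 1 XOR 0 = 1
  B[4] = 1 XOR 0 = 1
  B[5] = 1 XOR 1 = 0
  B[6] = 0 XOR 0 = 0
  B[7] = 0 XOR 1 = 1
  B[8] = 1 XOR 0 = 1
  B[9] = 1 XOR 1 = 0
  B[10] = 0 XOR 0 = 0
  B[11] = 0 XOR 1 = 1
  B[12] = 1 XOR 1 = 0
  B[13] = 0 XOR 0 = 0
  B[14] = 0 XOR 1 = 1
= 111110011001001 (31945 decimal)


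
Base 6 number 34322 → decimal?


Positional values (base 6):
  2 × 6^0 = 2 × 1 = 2
  2 × 6^1 = 2 × 6 = 12
  3 × 6^2 = 3 × 36 = 108
  4 × 6^3 = 4 × 216 = 864
  3 × 6^4 = 3 × 1296 = 3888
Sum = 2 + 12 + 108 + 864 + 3888
= 4874


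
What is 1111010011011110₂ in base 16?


Group into 4-bit nibbles: 1111010011011110
  1111 = F
  0100 = 4
  1101 = D
  1110 = E
= 0xF4DE


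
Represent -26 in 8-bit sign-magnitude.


Sign bit: 1 (negative)
Magnitude: 26 = 0011010
= 10011010


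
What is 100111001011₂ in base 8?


Group into 3-bit groups: 100111001011
  100 = 4
  111 = 7
  001 = 1
  011 = 3
= 0o4713


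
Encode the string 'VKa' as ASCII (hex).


String: 'VKa'  (3 characters)
Per-character ASCII lookup:
  'V': uppercase starts at 65: 'V' = 65 + 21 = 86 → 0x56
  'K': uppercase starts at 65: 'K' = 65 + 10 = 75 → 0x4B
  'a': lowercase starts at 97: 'a' = 97 + 0 = 97 → 0x61
= 0x56 0x4B 0x61


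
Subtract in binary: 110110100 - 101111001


Align and subtract column by column (LSB to MSB, borrowing when needed):
  110110100
- 101111001
  ---------
  col 0: (0 - 0 borrow-in) - 1 → borrow from next column: (0+2) - 1 = 1, borrow out 1
  col 1: (0 - 1 borrow-in) - 0 → borrow from next column: (-1+2) - 0 = 1, borrow out 1
  col 2: (1 - 1 borrow-in) - 0 → 0 - 0 = 0, borrow out 0
  col 3: (0 - 0 borrow-in) - 1 → borrow from next column: (0+2) - 1 = 1, borrow out 1
  col 4: (1 - 1 borrow-in) - 1 → borrow from next column: (0+2) - 1 = 1, borrow out 1
  col 5: (1 - 1 borrow-in) - 1 → borrow from next column: (0+2) - 1 = 1, borrow out 1
  col 6: (0 - 1 borrow-in) - 1 → borrow from next column: (-1+2) - 1 = 0, borrow out 1
  col 7: (1 - 1 borrow-in) - 0 → 0 - 0 = 0, borrow out 0
  col 8: (1 - 0 borrow-in) - 1 → 1 - 1 = 0, borrow out 0
Reading bits MSB→LSB: 000111011
Strip leading zeros: 111011
= 111011


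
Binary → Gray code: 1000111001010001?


Binary: 1000111001010001
Gray code: G = B XOR (B >> 1)
B >> 1 = 0100011100101000
1000111001010001 XOR 0100011100101000:
  1 XOR 0 = 1
  0 XOR 1 = 1
  0 XOR 0 = 0
  0 XOR 0 = 0
  1 XOR 0 = 1
  1 XOR 1 = 0
  1 XOR 1 = 0
  0 XOR 1 = 1
  0 XOR 0 = 0
  1 XOR 0 = 1
  0 XOR 1 = 1
  1 XOR 0 = 1
  0 XOR 1 = 1
  0 XOR 0 = 0
  0 XOR 0 = 0
  1 XOR 0 = 1
= 1100100101111001


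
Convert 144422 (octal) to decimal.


Positional values:
Position 0: 2 × 8^0 = 2
Position 1: 2 × 8^1 = 16
Position 2: 4 × 8^2 = 256
Position 3: 4 × 8^3 = 2048
Position 4: 4 × 8^4 = 16384
Position 5: 1 × 8^5 = 32768
Sum = 2 + 16 + 256 + 2048 + 16384 + 32768
= 51474


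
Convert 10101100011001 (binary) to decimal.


Positional values:
Bit 0: 1 × 2^0 = 1
Bit 3: 1 × 2^3 = 8
Bit 4: 1 × 2^4 = 16
Bit 8: 1 × 2^8 = 256
Bit 9: 1 × 2^9 = 512
Bit 11: 1 × 2^11 = 2048
Bit 13: 1 × 2^13 = 8192
Sum = 1 + 8 + 16 + 256 + 512 + 2048 + 8192
= 11033


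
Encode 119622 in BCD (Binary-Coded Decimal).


Each digit → 4-bit binary:
  1 → 0001
  1 → 0001
  9 → 1001
  6 → 0110
  2 → 0010
  2 → 0010
= 0001 0001 1001 0110 0010 0010


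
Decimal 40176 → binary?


Divide by 2 repeatedly:
40176 ÷ 2 = 20088 remainder 0
20088 ÷ 2 = 10044 remainder 0
10044 ÷ 2 = 5022 remainder 0
5022 ÷ 2 = 2511 remainder 0
2511 ÷ 2 = 1255 remainder 1
1255 ÷ 2 = 627 remainder 1
627 ÷ 2 = 313 remainder 1
313 ÷ 2 = 156 remainder 1
156 ÷ 2 = 78 remainder 0
78 ÷ 2 = 39 remainder 0
39 ÷ 2 = 19 remainder 1
19 ÷ 2 = 9 remainder 1
9 ÷ 2 = 4 remainder 1
4 ÷ 2 = 2 remainder 0
2 ÷ 2 = 1 remainder 0
1 ÷ 2 = 0 remainder 1
Reading remainders bottom-up:
= 1001110011110000


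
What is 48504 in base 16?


Divide by 16 repeatedly:
48504 ÷ 16 = 3031 remainder 8 (8)
3031 ÷ 16 = 189 remainder 7 (7)
189 ÷ 16 = 11 remainder 13 (D)
11 ÷ 16 = 0 remainder 11 (B)
Reading remainders bottom-up:
= 0xBD78


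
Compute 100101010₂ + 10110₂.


Align and add column by column (LSB to MSB, carry propagating):
  0100101010
+ 0000010110
  ----------
  col 0: 0 + 0 + 0 (carry in) = 0 → bit 0, carry out 0
  col 1: 1 + 1 + 0 (carry in) = 2 → bit 0, carry out 1
  col 2: 0 + 1 + 1 (carry in) = 2 → bit 0, carry out 1
  col 3: 1 + 0 + 1 (carry in) = 2 → bit 0, carry out 1
  col 4: 0 + 1 + 1 (carry in) = 2 → bit 0, carry out 1
  col 5: 1 + 0 + 1 (carry in) = 2 → bit 0, carry out 1
  col 6: 0 + 0 + 1 (carry in) = 1 → bit 1, carry out 0
  col 7: 0 + 0 + 0 (carry in) = 0 → bit 0, carry out 0
  col 8: 1 + 0 + 0 (carry in) = 1 → bit 1, carry out 0
  col 9: 0 + 0 + 0 (carry in) = 0 → bit 0, carry out 0
Reading bits MSB→LSB: 0101000000
Strip leading zeros: 101000000
= 101000000


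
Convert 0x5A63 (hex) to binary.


Each hex digit → 4 binary bits:
  5 = 0101
  A = 1010
  6 = 0110
  3 = 0011
Concatenate: 0101 1010 0110 0011
= 0101101001100011


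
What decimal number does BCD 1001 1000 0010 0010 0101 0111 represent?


Each 4-bit group → digit:
  1001 → 9
  1000 → 8
  0010 → 2
  0010 → 2
  0101 → 5
  0111 → 7
= 982257


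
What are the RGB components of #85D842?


Hex: #85D842
R = 85₁₆ = 133
G = D8₁₆ = 216
B = 42₁₆ = 66
= RGB(133, 216, 66)


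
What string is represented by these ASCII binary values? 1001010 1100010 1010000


Codes (binary): 1001010 1100010 1010000
Per-code ASCII lookup:
  1001010 = 74  (range 65-90: uppercase, 74 - 65 = 9) → 'J'
  1100010 = 98  (range 97-122: lowercase, 98 - 97 = 1) → 'b'
  1010000 = 80  (range 65-90: uppercase, 80 - 65 = 15) → 'P'
= 'JbP'


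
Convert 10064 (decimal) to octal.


Divide by 8 repeatedly:
10064 ÷ 8 = 1258 remainder 0
1258 ÷ 8 = 157 remainder 2
157 ÷ 8 = 19 remainder 5
19 ÷ 8 = 2 remainder 3
2 ÷ 8 = 0 remainder 2
Reading remainders bottom-up:
= 0o23520


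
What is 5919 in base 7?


Divide by 7 repeatedly:
5919 ÷ 7 = 845 remainder 4
845 ÷ 7 = 120 remainder 5
120 ÷ 7 = 17 remainder 1
17 ÷ 7 = 2 remainder 3
2 ÷ 7 = 0 remainder 2
Reading remainders bottom-up:
= 23154


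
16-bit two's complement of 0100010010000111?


Original: 0100010010000111
Step 1 - Invert all bits: 1011101101111000
Step 2 - Add 1: 1011101101111000 + 1
= 1011101101111001 (represents -17543)


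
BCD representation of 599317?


Each digit → 4-bit binary:
  5 → 0101
  9 → 1001
  9 → 1001
  3 → 0011
  1 → 0001
  7 → 0111
= 0101 1001 1001 0011 0001 0111


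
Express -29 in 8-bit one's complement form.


Original: 00011101
Invert all bits:
  bit 0: 0 → 1
  bit 1: 0 → 1
  bit 2: 0 → 1
  bit 3: 1 → 0
  bit 4: 1 → 0
  bit 5: 1 → 0
  bit 6: 0 → 1
  bit 7: 1 → 0
= 11100010


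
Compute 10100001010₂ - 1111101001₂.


Align and subtract column by column (LSB to MSB, borrowing when needed):
  10100001010
- 01111101001
  -----------
  col 0: (0 - 0 borrow-in) - 1 → borrow from next column: (0+2) - 1 = 1, borrow out 1
  col 1: (1 - 1 borrow-in) - 0 → 0 - 0 = 0, borrow out 0
  col 2: (0 - 0 borrow-in) - 0 → 0 - 0 = 0, borrow out 0
  col 3: (1 - 0 borrow-in) - 1 → 1 - 1 = 0, borrow out 0
  col 4: (0 - 0 borrow-in) - 0 → 0 - 0 = 0, borrow out 0
  col 5: (0 - 0 borrow-in) - 1 → borrow from next column: (0+2) - 1 = 1, borrow out 1
  col 6: (0 - 1 borrow-in) - 1 → borrow from next column: (-1+2) - 1 = 0, borrow out 1
  col 7: (0 - 1 borrow-in) - 1 → borrow from next column: (-1+2) - 1 = 0, borrow out 1
  col 8: (1 - 1 borrow-in) - 1 → borrow from next column: (0+2) - 1 = 1, borrow out 1
  col 9: (0 - 1 borrow-in) - 1 → borrow from next column: (-1+2) - 1 = 0, borrow out 1
  col 10: (1 - 1 borrow-in) - 0 → 0 - 0 = 0, borrow out 0
Reading bits MSB→LSB: 00100100001
Strip leading zeros: 100100001
= 100100001


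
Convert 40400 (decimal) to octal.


Divide by 8 repeatedly:
40400 ÷ 8 = 5050 remainder 0
5050 ÷ 8 = 631 remainder 2
631 ÷ 8 = 78 remainder 7
78 ÷ 8 = 9 remainder 6
9 ÷ 8 = 1 remainder 1
1 ÷ 8 = 0 remainder 1
Reading remainders bottom-up:
= 0o116720


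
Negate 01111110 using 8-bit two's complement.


Original: 01111110
Step 1 - Invert all bits: 10000001
Step 2 - Add 1: 10000001 + 1
= 10000010 (represents -126)


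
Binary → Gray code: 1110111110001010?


Binary: 1110111110001010
Gray code: G = B XOR (B >> 1)
B >> 1 = 0111011111000101
1110111110001010 XOR 0111011111000101:
  1 XOR 0 = 1
  1 XOR 1 = 0
  1 XOR 1 = 0
  0 XOR 1 = 1
  1 XOR 0 = 1
  1 XOR 1 = 0
  1 XOR 1 = 0
  1 XOR 1 = 0
  1 XOR 1 = 0
  0 XOR 1 = 1
  0 XOR 0 = 0
  0 XOR 0 = 0
  1 XOR 0 = 1
  0 XOR 1 = 1
  1 XOR 0 = 1
  0 XOR 1 = 1
= 1001100001001111


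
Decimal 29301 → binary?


Divide by 2 repeatedly:
29301 ÷ 2 = 14650 remainder 1
14650 ÷ 2 = 7325 remainder 0
7325 ÷ 2 = 3662 remainder 1
3662 ÷ 2 = 1831 remainder 0
1831 ÷ 2 = 915 remainder 1
915 ÷ 2 = 457 remainder 1
457 ÷ 2 = 228 remainder 1
228 ÷ 2 = 114 remainder 0
114 ÷ 2 = 57 remainder 0
57 ÷ 2 = 28 remainder 1
28 ÷ 2 = 14 remainder 0
14 ÷ 2 = 7 remainder 0
7 ÷ 2 = 3 remainder 1
3 ÷ 2 = 1 remainder 1
1 ÷ 2 = 0 remainder 1
Reading remainders bottom-up:
= 111001001110101


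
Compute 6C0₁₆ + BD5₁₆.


Align and add column by column (LSB to MSB, each column mod 16 with carry):
  06C0
+ 0BD5
  ----
  col 0: 0(0) + 5(5) + 0 (carry in) = 5 → 5(5), carry out 0
  col 1: C(12) + D(13) + 0 (carry in) = 25 → 9(9), carry out 1
  col 2: 6(6) + B(11) + 1 (carry in) = 18 → 2(2), carry out 1
  col 3: 0(0) + 0(0) + 1 (carry in) = 1 → 1(1), carry out 0
Reading digits MSB→LSB: 1295
Strip leading zeros: 1295
= 0x1295


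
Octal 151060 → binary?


Each octal digit → 3 binary bits:
  1 = 001
  5 = 101
  1 = 001
  0 = 000
  6 = 110
  0 = 000
Concatenate: 001 101 001 000 110 000
= 001101001000110000


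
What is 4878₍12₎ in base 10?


Positional values (base 12):
  8 × 12^0 = 8 × 1 = 8
  7 × 12^1 = 7 × 12 = 84
  8 × 12^2 = 8 × 144 = 1152
  4 × 12^3 = 4 × 1728 = 6912
Sum = 8 + 84 + 1152 + 6912
= 8156


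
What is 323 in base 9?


Divide by 9 repeatedly:
323 ÷ 9 = 35 remainder 8
35 ÷ 9 = 3 remainder 8
3 ÷ 9 = 0 remainder 3
Reading remainders bottom-up:
= 388


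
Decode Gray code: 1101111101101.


Gray code: 1101111101101
MSB stays the same: 1
Each subsequent bit = prev_binary XOR current_gray:
  B[1] = 1 XOR 1 = 0
  B[2] = 0 XOR 0 = 0
  B[3] = 0 XOR 1 = 1
  B[4] = 1 XOR 1 = 0
  B[5] = 0 XOR 1 = 1
  B[6] = 1 XOR 1 = 0
  B[7] = 0 XOR 1 = 1
  B[8] = 1 XOR 0 = 1
  B[9] = 1 XOR 1 = 0
  B[10] = 0 XOR 1 = 1
  B[11] = 1 XOR 0 = 1
  B[12] = 1 XOR 1 = 0
= 1001010110110 (4790 decimal)


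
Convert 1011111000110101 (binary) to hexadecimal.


Group into 4-bit nibbles: 1011111000110101
  1011 = B
  1110 = E
  0011 = 3
  0101 = 5
= 0xBE35


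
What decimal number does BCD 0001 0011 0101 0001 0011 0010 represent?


Each 4-bit group → digit:
  0001 → 1
  0011 → 3
  0101 → 5
  0001 → 1
  0011 → 3
  0010 → 2
= 135132


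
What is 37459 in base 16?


Divide by 16 repeatedly:
37459 ÷ 16 = 2341 remainder 3 (3)
2341 ÷ 16 = 146 remainder 5 (5)
146 ÷ 16 = 9 remainder 2 (2)
9 ÷ 16 = 0 remainder 9 (9)
Reading remainders bottom-up:
= 0x9253


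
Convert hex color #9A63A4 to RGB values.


Hex: #9A63A4
R = 9A₁₆ = 154
G = 63₁₆ = 99
B = A4₁₆ = 164
= RGB(154, 99, 164)


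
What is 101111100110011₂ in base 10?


Positional values:
Bit 0: 1 × 2^0 = 1
Bit 1: 1 × 2^1 = 2
Bit 4: 1 × 2^4 = 16
Bit 5: 1 × 2^5 = 32
Bit 8: 1 × 2^8 = 256
Bit 9: 1 × 2^9 = 512
Bit 10: 1 × 2^10 = 1024
Bit 11: 1 × 2^11 = 2048
Bit 12: 1 × 2^12 = 4096
Bit 14: 1 × 2^14 = 16384
Sum = 1 + 2 + 16 + 32 + 256 + 512 + 1024 + 2048 + 4096 + 16384
= 24371
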